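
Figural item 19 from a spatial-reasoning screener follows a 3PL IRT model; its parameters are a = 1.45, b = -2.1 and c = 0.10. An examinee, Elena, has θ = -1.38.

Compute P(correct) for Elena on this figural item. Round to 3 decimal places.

0.766

P(θ) = c + (1 − c) · 1 / (1 + exp(−a(θ − b)))
Exponent: 1.45 × (-1.38 − (-2.1)) = 1.0440
1/(1 + e^{-1.0440}) = 0.7396
P = 0.10 + 0.90 × 0.7396 = 0.7657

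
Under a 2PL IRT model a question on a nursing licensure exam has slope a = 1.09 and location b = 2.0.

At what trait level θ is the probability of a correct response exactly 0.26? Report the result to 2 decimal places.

P(θ) = 1 / (1 + exp(−a(θ − b)))
logit = ln(0.2600/0.7400) = -1.0460
θ = b + logit/(a) = 2.0 + (-1.0460)/1.0900 = 1.0404

1.04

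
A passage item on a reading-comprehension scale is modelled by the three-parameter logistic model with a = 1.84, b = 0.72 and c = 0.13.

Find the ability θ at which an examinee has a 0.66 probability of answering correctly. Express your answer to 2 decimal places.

P(θ) = c + (1 − c) · 1 / (1 + exp(−a(θ − b)))
Remove guessing floor: (0.66 − 0.13)/(1 − 0.13) = 0.6092
logit = ln(0.6092/0.3908) = 0.4439
θ = b + logit/(a) = 0.72 + 0.4439/1.8400 = 0.9613

0.96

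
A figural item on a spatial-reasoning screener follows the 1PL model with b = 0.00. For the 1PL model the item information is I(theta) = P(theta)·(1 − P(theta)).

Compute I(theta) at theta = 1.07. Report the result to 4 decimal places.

P = 1/(1+e^{-1.0700}) = 0.7446
P(1−P) = 0.7446 × 0.2554 = 0.1902
I = P(1−P) = 0.19017

0.1902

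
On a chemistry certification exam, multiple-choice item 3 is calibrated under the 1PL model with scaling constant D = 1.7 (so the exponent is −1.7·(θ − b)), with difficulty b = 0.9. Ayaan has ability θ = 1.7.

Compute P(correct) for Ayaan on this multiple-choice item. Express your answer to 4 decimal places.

P(θ) = 1 / (1 + exp(−D·(θ − b)))
Exponent: 1.7 × (1.7 − 0.9) = 1.3600
1/(1 + e^{-1.3600}) = 0.7958
P = 0.7958

0.7958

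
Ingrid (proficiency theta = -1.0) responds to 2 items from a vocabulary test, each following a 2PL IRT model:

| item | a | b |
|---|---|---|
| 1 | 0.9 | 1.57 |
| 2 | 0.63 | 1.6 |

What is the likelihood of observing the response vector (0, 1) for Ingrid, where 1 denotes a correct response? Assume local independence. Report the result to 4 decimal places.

P(theta) = 1 / (1 + exp(−a(theta − b)))
P_1 = 1/(1+e^{2.3130}) = 0.0901
P_2 = 1/(1+e^{1.6380}) = 0.1627
L = (1−P_1) × P_2 = 0.9099 × 0.1627 = 0.14808

0.1481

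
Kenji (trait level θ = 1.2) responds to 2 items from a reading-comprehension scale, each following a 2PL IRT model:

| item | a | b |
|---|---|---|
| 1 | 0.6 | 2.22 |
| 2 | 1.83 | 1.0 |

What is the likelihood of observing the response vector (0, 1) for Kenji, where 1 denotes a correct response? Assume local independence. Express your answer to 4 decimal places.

0.3829

P(θ) = 1 / (1 + exp(−a(θ − b)))
P_1 = 1/(1+e^{0.6120}) = 0.3516
P_2 = 1/(1+e^{-0.3660}) = 0.5905
L = (1−P_1) × P_2 = 0.6484 × 0.5905 = 0.38287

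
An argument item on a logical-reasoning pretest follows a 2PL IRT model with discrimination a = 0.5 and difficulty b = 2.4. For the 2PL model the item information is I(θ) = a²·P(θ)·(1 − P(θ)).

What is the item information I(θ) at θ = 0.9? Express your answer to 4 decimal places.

0.0545

P = 1/(1+e^{0.7500}) = 0.3208
P(1−P) = 0.3208 × 0.6792 = 0.2179
I = a² × P(1−P) = 0.5² × 0.2179 = 0.05447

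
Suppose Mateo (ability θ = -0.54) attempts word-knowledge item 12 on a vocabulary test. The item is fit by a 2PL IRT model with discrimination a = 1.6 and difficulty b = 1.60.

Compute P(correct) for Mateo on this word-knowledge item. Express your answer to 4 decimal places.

P(θ) = 1 / (1 + exp(−a(θ − b)))
Exponent: 1.6 × (-0.54 − 1.60) = -3.4240
1/(1 + e^{3.4240}) = 0.0316

0.0316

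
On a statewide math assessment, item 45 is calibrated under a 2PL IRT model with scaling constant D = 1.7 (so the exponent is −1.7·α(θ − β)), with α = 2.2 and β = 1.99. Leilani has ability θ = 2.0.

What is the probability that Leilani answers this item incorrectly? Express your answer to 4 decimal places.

P(θ) = 1 / (1 + exp(−D·α(θ − β)))
Exponent: 1.7 × 2.2 × (2.0 − 1.99) = 0.0374
1/(1 + e^{-0.0374}) = 0.5093
P = 0.5093
P(incorrect) = 1 − 0.5093 = 0.4907

0.4907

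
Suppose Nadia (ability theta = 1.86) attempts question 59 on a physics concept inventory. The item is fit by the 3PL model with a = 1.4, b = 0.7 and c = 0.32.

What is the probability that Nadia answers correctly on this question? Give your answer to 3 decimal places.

0.888

P(theta) = c + (1 − c) · 1 / (1 + exp(−a(theta − b)))
Exponent: 1.4 × (1.86 − 0.7) = 1.6240
1/(1 + e^{-1.6240}) = 0.8353
P = 0.32 + 0.68 × 0.8353 = 0.8880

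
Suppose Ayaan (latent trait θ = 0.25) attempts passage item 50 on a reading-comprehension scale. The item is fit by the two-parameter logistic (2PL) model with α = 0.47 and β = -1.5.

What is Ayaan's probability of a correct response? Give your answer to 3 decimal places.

0.695

P(θ) = 1 / (1 + exp(−α(θ − β)))
Exponent: 0.47 × (0.25 − (-1.5)) = 0.8225
1/(1 + e^{-0.8225}) = 0.6948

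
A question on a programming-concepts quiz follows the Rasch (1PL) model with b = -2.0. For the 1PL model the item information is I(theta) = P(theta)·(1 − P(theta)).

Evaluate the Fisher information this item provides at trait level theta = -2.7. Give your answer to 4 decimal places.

P = 1/(1+e^{0.7000}) = 0.3318
P(1−P) = 0.3318 × 0.6682 = 0.2217
I = P(1−P) = 0.22171

0.2217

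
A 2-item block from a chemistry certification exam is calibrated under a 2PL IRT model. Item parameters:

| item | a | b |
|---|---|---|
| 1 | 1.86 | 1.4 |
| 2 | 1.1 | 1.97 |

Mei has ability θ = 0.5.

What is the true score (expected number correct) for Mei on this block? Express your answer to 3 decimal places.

P(θ) = 1 / (1 + exp(−a(θ − b)))
P_1 = 1/(1+e^{1.6740}) = 0.1579
P_2 = 1/(1+e^{1.6170}) = 0.1656
E[score] = 0.1579 + 0.1656 = 0.3235

0.324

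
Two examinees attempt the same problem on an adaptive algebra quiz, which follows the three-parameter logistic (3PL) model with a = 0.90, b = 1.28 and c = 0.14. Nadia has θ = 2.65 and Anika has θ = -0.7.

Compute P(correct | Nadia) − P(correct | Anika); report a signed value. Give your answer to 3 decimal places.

P(θ) = c + (1 − c) · 1 / (1 + exp(−a(θ − b)))
P(Nadia) = 0.8059  [exponent 1.2330]
P(Anika) = 0.2639  [exponent -1.7820]
Difference = 0.8059 − 0.2639 = 0.5420

0.542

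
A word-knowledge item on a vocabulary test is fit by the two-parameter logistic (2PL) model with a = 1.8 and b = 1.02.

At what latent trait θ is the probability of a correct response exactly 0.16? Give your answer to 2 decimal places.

P(θ) = 1 / (1 + exp(−a(θ − b)))
logit = ln(0.1600/0.8400) = -1.6582
θ = b + logit/(a) = 1.02 + (-1.6582)/1.8000 = 0.0988

0.10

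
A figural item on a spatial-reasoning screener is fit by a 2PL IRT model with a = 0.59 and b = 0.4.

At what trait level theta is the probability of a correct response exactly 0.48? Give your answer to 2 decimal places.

0.26

P(theta) = 1 / (1 + exp(−a(theta − b)))
logit = ln(0.4800/0.5200) = -0.0800
theta = b + logit/(a) = 0.4 + (-0.0800)/0.5900 = 0.2643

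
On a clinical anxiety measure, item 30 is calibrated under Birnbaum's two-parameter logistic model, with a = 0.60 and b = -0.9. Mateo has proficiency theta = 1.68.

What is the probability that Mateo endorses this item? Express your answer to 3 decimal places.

0.825

P(theta) = 1 / (1 + exp(−a(theta − b)))
Exponent: 0.60 × (1.68 − (-0.9)) = 1.5480
1/(1 + e^{-1.5480}) = 0.8246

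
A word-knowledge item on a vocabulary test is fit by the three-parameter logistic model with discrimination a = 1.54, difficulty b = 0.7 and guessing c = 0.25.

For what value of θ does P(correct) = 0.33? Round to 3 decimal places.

P(θ) = c + (1 − c) · 1 / (1 + exp(−a(θ − b)))
Remove guessing floor: (0.33 − 0.25)/(1 − 0.25) = 0.1067
logit = ln(0.1067/0.8933) = -2.1253
θ = b + logit/(a) = 0.7 + (-2.1253)/1.5400 = -0.6800

-0.680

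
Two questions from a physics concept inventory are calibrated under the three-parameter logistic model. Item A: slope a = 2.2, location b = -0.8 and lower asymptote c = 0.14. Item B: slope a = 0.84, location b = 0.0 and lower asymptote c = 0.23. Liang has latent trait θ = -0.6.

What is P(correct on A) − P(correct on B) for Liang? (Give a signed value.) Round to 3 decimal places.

0.143

P(θ) = c + (1 − c) · 1 / (1 + exp(−a(θ − b)))
P_A = 0.6631
P_B = 0.5200
P_A − P_B = 0.1431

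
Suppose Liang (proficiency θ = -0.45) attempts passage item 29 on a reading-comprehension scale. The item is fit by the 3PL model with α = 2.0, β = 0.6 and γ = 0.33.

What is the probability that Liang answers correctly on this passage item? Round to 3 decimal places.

0.403

P(θ) = γ + (1 − γ) · 1 / (1 + exp(−α(θ − β)))
Exponent: 2.0 × (-0.45 − 0.6) = -2.1000
1/(1 + e^{2.1000}) = 0.1091
P = 0.33 + 0.67 × 0.1091 = 0.4031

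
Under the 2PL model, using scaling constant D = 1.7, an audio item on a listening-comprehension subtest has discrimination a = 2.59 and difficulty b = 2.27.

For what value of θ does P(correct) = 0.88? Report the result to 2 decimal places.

P(θ) = 1 / (1 + exp(−D·a(θ − b)))
logit = ln(0.8800/0.1200) = 1.9924
θ = b + logit/(1.7·a) = 2.27 + 1.9924/4.4030 = 2.7225

2.72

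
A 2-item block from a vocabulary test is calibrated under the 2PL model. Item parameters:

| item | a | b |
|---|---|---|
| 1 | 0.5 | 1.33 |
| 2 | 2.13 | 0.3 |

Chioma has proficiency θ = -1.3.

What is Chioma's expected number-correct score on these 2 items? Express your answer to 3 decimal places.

0.244

P(θ) = 1 / (1 + exp(−a(θ − b)))
P_1 = 1/(1+e^{1.3150}) = 0.2117
P_2 = 1/(1+e^{3.4080}) = 0.0320
E[score] = 0.2117 + 0.0320 = 0.2437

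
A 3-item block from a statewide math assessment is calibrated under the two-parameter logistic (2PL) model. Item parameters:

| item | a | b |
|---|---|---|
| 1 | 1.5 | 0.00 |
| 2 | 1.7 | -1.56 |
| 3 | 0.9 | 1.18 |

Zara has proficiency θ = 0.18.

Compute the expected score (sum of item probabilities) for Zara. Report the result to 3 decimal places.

1.807

P(θ) = 1 / (1 + exp(−a(θ − b)))
P_1 = 1/(1+e^{-0.2700}) = 0.5671
P_2 = 1/(1+e^{-2.9580}) = 0.9506
P_3 = 1/(1+e^{0.9000}) = 0.2891
E[score] = 0.5671 + 0.9506 + 0.2891 = 1.8068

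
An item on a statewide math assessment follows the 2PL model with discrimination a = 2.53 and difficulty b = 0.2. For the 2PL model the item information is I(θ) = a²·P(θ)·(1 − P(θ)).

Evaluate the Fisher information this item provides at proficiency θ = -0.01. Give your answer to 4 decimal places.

P = 1/(1+e^{0.5313}) = 0.3702
P(1−P) = 0.3702 × 0.6298 = 0.2332
I = a² × P(1−P) = 2.53² × 0.2332 = 1.49241

1.4924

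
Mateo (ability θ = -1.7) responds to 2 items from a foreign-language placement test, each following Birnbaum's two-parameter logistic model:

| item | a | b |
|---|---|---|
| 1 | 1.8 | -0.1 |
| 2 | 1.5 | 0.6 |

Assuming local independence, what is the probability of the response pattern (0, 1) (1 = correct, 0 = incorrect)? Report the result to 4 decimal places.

P(θ) = 1 / (1 + exp(−a(θ − b)))
P_1 = 1/(1+e^{2.8800}) = 0.0532
P_2 = 1/(1+e^{3.4500}) = 0.0308
L = (1−P_1) × P_2 = 0.9468 × 0.0308 = 0.02913

0.0291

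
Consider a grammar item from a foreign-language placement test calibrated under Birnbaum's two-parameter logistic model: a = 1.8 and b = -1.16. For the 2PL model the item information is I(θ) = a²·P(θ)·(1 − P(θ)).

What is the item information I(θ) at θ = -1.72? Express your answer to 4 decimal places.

0.6347

P = 1/(1+e^{1.0080}) = 0.2674
P(1−P) = 0.2674 × 0.7326 = 0.1959
I = a² × P(1−P) = 1.8² × 0.1959 = 0.63466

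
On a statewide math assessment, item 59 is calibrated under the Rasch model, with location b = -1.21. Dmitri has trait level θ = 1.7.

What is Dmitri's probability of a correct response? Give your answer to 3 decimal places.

0.948

P(θ) = 1 / (1 + exp(−(θ − b)))
Exponent: (1.7 − (-1.21)) = 2.9100
1/(1 + e^{-2.9100}) = 0.9483
P = 0.9483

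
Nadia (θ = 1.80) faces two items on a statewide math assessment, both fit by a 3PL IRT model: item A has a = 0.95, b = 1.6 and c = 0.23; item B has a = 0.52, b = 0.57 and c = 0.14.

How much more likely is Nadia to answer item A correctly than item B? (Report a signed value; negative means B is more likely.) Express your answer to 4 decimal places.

-0.0515

P(θ) = c + (1 − c) · 1 / (1 + exp(−a(θ − b)))
P_A = 0.6515
P_B = 0.7030
P_A − P_B = -0.0515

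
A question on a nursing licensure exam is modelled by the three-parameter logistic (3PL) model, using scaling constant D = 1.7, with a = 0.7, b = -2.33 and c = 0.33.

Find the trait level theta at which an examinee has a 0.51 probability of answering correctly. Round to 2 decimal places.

-3.17

P(theta) = c + (1 − c) · 1 / (1 + exp(−D·a(theta − b)))
Remove guessing floor: (0.51 − 0.33)/(1 − 0.33) = 0.2687
logit = ln(0.2687/0.7313) = -1.0014
theta = b + logit/(1.7·a) = -2.33 + (-1.0014)/1.1900 = -3.1716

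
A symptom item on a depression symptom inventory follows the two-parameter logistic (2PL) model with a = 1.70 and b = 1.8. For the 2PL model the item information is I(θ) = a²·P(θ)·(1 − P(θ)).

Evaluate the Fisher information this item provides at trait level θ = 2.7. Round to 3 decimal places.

0.423

P = 1/(1+e^{-1.5300}) = 0.8220
P(1−P) = 0.8220 × 0.1780 = 0.1463
I = a² × P(1−P) = 1.70² × 0.1463 = 0.42284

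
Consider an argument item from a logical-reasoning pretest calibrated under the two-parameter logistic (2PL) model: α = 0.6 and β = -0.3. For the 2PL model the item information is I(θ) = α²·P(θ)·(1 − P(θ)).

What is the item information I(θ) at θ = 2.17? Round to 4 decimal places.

P = 1/(1+e^{-1.4820}) = 0.8149
P(1−P) = 0.8149 × 0.1851 = 0.1509
I = α² × P(1−P) = 0.6² × 0.1509 = 0.05431

0.0543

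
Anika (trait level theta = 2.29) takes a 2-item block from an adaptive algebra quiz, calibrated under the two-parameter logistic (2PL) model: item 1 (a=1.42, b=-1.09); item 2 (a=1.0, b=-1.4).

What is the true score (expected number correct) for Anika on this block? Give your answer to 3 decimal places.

1.967

P(theta) = 1 / (1 + exp(−a(theta − b)))
P_1 = 1/(1+e^{-4.7996}) = 0.9918
P_2 = 1/(1+e^{-3.6900}) = 0.9756
E[score] = 0.9918 + 0.9756 = 1.9675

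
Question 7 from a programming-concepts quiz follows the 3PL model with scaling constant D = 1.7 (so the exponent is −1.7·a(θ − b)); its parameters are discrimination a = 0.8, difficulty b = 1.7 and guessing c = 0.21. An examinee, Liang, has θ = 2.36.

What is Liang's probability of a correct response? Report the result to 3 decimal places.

0.771

P(θ) = c + (1 − c) · 1 / (1 + exp(−D·a(θ − b)))
Exponent: 1.7 × 0.8 × (2.36 − 1.7) = 0.8976
1/(1 + e^{-0.8976}) = 0.7105
P = 0.21 + 0.79 × 0.7105 = 0.7713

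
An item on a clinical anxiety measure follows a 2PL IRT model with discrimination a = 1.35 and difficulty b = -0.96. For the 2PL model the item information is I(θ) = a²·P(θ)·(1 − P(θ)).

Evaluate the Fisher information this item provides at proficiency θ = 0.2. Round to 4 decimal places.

P = 1/(1+e^{-1.5660}) = 0.8272
P(1−P) = 0.8272 × 0.1728 = 0.1429
I = a² × P(1−P) = 1.35² × 0.1429 = 0.26049

0.2605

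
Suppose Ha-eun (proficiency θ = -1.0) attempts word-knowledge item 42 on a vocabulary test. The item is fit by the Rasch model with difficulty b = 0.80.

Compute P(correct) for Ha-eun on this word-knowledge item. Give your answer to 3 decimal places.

P(θ) = 1 / (1 + exp(−(θ − b)))
Exponent: (-1.0 − 0.80) = -1.8000
1/(1 + e^{1.8000}) = 0.1419
P = 0.1419

0.142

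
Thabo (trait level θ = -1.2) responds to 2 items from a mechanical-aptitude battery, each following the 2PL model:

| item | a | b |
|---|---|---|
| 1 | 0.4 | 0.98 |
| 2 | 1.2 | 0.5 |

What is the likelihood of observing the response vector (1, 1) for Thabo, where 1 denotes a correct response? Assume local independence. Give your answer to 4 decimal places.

P(θ) = 1 / (1 + exp(−a(θ − b)))
P_1 = 1/(1+e^{0.8720}) = 0.2948
P_2 = 1/(1+e^{2.0400}) = 0.1151
L = P_1 × P_2 = 0.2948 × 0.1151 = 0.03393

0.0339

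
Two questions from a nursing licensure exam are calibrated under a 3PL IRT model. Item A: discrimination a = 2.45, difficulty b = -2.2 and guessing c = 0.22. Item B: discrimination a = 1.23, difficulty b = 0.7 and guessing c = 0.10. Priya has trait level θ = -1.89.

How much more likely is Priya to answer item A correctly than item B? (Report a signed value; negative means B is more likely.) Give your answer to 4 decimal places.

P(θ) = c + (1 − c) · 1 / (1 + exp(−a(θ − b)))
P_A = 0.7514
P_B = 0.1357
P_A − P_B = 0.6156

0.6156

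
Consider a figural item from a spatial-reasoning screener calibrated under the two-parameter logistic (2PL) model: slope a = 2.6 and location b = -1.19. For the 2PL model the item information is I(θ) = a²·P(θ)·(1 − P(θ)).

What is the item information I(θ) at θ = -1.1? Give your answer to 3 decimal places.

1.667

P = 1/(1+e^{-0.2340}) = 0.5582
P(1−P) = 0.5582 × 0.4418 = 0.2466
I = a² × P(1−P) = 2.6² × 0.2466 = 1.66708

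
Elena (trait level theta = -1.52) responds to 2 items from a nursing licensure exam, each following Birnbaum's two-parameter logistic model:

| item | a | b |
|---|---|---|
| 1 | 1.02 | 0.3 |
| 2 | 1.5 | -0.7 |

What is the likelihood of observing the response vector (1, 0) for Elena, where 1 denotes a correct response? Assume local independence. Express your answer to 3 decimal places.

0.105

P(theta) = 1 / (1 + exp(−a(theta − b)))
P_1 = 1/(1+e^{1.8564}) = 0.1351
P_2 = 1/(1+e^{1.2300}) = 0.2262
L = P_1 × (1−P_2) = 0.1351 × 0.7738 = 0.10456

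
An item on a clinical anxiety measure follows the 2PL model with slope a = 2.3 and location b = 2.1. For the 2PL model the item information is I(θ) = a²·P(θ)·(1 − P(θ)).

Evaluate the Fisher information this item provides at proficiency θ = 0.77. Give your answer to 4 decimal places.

0.2265

P = 1/(1+e^{3.0590}) = 0.0448
P(1−P) = 0.0448 × 0.9552 = 0.0428
I = a² × P(1−P) = 2.3² × 0.0428 = 0.22652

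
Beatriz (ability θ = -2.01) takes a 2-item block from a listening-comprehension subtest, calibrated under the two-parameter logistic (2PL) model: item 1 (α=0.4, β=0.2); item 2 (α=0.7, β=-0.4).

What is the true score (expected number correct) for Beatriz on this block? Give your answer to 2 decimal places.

P(θ) = 1 / (1 + exp(−α(θ − β)))
P_1 = 1/(1+e^{0.8840}) = 0.2923
P_2 = 1/(1+e^{1.1270}) = 0.2447
E[score] = 0.2923 + 0.2447 = 0.5371

0.54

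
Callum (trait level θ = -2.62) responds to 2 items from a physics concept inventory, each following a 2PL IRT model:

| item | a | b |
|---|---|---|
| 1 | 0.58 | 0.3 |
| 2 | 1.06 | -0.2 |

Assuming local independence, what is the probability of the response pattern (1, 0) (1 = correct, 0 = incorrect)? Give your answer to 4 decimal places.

0.1442

P(θ) = 1 / (1 + exp(−a(θ − b)))
P_1 = 1/(1+e^{1.6936}) = 0.1553
P_2 = 1/(1+e^{2.5652}) = 0.0714
L = P_1 × (1−P_2) = 0.1553 × 0.9286 = 0.14421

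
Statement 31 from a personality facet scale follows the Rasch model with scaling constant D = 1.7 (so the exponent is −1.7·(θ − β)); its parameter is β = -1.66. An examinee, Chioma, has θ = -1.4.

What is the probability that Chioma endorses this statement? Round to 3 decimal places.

P(θ) = 1 / (1 + exp(−D·(θ − β)))
Exponent: 1.7 × (-1.4 − (-1.66)) = 0.4420
1/(1 + e^{-0.4420}) = 0.6087
P = 0.6087

0.609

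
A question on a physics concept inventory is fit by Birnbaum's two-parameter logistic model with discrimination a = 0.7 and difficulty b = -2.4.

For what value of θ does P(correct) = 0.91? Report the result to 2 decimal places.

0.91

P(θ) = 1 / (1 + exp(−a(θ − b)))
logit = ln(0.9100/0.0900) = 2.3136
θ = b + logit/(a) = -2.4 + 2.3136/0.7000 = 0.9052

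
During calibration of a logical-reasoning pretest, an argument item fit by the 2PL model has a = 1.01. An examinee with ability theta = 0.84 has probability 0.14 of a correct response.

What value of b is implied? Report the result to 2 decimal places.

P(theta) = 1 / (1 + exp(−a(theta − b)))
logit(0.14) = ln(0.14/0.86) = -1.8153
b = theta − logit/(a) = 0.84 − (-1.8153)/1.0100 = 2.6373

2.64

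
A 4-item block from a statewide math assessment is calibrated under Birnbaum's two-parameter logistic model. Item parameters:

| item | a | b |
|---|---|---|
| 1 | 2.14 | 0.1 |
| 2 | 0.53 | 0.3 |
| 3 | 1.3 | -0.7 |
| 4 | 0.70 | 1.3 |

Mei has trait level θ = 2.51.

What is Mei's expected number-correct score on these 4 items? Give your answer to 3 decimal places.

3.442

P(θ) = 1 / (1 + exp(−a(θ − b)))
P_1 = 1/(1+e^{-5.1574}) = 0.9943
P_2 = 1/(1+e^{-1.1713}) = 0.7634
P_3 = 1/(1+e^{-4.1730}) = 0.9848
P_4 = 1/(1+e^{-0.8470}) = 0.6999
E[score] = 0.9943 + 0.7634 + 0.9848 + 0.6999 = 3.4424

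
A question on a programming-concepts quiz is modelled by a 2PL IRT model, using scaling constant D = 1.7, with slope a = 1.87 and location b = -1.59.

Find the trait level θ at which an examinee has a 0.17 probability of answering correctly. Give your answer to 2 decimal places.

P(θ) = 1 / (1 + exp(−D·a(θ − b)))
logit = ln(0.1700/0.8300) = -1.5856
θ = b + logit/(1.7·a) = -1.59 + (-1.5856)/3.1790 = -2.0888

-2.09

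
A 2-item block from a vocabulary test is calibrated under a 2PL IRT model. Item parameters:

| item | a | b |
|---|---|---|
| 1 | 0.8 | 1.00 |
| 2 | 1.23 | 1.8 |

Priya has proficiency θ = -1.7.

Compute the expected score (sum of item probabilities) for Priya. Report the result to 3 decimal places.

0.117

P(θ) = 1 / (1 + exp(−a(θ − b)))
P_1 = 1/(1+e^{2.1600}) = 0.1034
P_2 = 1/(1+e^{4.3050}) = 0.0133
E[score] = 0.1034 + 0.0133 = 0.1167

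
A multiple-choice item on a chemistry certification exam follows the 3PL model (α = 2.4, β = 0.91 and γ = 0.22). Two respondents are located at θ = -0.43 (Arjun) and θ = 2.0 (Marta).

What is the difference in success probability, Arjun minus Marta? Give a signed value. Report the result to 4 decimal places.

-0.6968

P(θ) = γ + (1 − γ) · 1 / (1 + exp(−α(θ − β)))
P(Arjun) = 0.2501  [exponent -3.2160]
P(Marta) = 0.9469  [exponent 2.6160]
Difference = 0.2501 − 0.9469 = -0.6968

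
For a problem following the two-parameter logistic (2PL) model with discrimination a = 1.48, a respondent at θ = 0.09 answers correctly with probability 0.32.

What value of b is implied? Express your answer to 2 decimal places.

P(θ) = 1 / (1 + exp(−a(θ − b)))
logit(0.32) = ln(0.32/0.68) = -0.7538
b = θ − logit/(a) = 0.09 − (-0.7538)/1.4800 = 0.5993

0.60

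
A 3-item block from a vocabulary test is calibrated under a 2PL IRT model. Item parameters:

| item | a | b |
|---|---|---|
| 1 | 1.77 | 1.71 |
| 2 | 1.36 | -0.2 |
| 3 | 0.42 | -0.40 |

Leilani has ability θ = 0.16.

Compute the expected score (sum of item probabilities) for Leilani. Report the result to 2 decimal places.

P(θ) = 1 / (1 + exp(−a(θ − b)))
P_1 = 1/(1+e^{2.7435}) = 0.0605
P_2 = 1/(1+e^{-0.4896}) = 0.6200
P_3 = 1/(1+e^{-0.2352}) = 0.5585
E[score] = 0.0605 + 0.6200 + 0.5585 = 1.2390

1.24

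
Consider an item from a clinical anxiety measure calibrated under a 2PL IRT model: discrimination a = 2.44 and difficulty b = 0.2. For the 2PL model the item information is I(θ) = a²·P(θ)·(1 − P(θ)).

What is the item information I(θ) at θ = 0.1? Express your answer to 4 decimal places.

P = 1/(1+e^{0.2440}) = 0.4393
P(1−P) = 0.4393 × 0.5607 = 0.2463
I = a² × P(1−P) = 2.44² × 0.2463 = 1.46646

1.4665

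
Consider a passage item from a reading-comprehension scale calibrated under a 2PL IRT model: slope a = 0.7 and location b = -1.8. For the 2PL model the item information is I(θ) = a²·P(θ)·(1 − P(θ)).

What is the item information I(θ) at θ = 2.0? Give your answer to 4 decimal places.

0.0299

P = 1/(1+e^{-2.6600}) = 0.9346
P(1−P) = 0.9346 × 0.0654 = 0.0611
I = a² × P(1−P) = 0.7² × 0.0611 = 0.02994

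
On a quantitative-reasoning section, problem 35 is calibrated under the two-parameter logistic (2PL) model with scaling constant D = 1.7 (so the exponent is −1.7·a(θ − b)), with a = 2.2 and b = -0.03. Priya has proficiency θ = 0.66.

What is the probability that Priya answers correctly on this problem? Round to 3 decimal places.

0.930

P(θ) = 1 / (1 + exp(−D·a(θ − b)))
Exponent: 1.7 × 2.2 × (0.66 − (-0.03)) = 2.5806
1/(1 + e^{-2.5806}) = 0.9296
P = 0.9296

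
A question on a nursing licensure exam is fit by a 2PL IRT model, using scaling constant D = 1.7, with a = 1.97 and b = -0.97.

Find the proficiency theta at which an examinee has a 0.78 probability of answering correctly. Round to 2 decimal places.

P(theta) = 1 / (1 + exp(−D·a(theta − b)))
logit = ln(0.7800/0.2200) = 1.2657
theta = b + logit/(1.7·a) = -0.97 + 1.2657/3.3490 = -0.5921

-0.59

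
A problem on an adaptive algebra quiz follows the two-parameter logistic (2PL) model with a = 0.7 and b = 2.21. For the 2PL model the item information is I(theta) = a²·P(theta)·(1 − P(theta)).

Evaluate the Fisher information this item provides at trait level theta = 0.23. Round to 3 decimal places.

P = 1/(1+e^{1.3860}) = 0.2000
P(1−P) = 0.2000 × 0.8000 = 0.1600
I = a² × P(1−P) = 0.7² × 0.1600 = 0.07841

0.078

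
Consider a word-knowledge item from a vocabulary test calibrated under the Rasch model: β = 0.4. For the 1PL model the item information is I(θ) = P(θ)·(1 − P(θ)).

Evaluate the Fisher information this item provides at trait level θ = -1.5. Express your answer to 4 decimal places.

0.1132

P = 1/(1+e^{1.9000}) = 0.1301
P(1−P) = 0.1301 × 0.8699 = 0.1132
I = P(1−P) = 0.11318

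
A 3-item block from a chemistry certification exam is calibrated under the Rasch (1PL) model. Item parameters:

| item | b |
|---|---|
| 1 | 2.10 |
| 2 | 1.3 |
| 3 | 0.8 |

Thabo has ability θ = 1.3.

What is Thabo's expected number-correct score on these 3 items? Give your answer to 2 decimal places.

1.43

P(θ) = 1 / (1 + exp(−(θ − b)))
P_1 = 1/(1+e^{0.8000}) = 0.3100
P_2 = 1/(1+e^{0.0000}) = 0.5000
P_3 = 1/(1+e^{-0.5000}) = 0.6225
E[score] = 0.3100 + 0.5000 + 0.6225 = 1.4325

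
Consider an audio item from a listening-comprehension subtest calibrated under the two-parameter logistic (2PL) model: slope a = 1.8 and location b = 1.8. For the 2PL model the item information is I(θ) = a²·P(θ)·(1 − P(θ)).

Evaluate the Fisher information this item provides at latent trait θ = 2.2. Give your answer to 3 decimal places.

P = 1/(1+e^{-0.7200}) = 0.6726
P(1−P) = 0.6726 × 0.3274 = 0.2202
I = a² × P(1−P) = 1.8² × 0.2202 = 0.71347

0.713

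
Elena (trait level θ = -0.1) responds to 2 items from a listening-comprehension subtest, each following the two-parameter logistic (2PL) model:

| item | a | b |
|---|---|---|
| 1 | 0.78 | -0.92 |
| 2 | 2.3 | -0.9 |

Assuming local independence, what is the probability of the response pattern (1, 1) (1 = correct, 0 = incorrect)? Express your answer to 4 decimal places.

P(θ) = 1 / (1 + exp(−a(θ − b)))
P_1 = 1/(1+e^{-0.6396}) = 0.6547
P_2 = 1/(1+e^{-1.8400}) = 0.8629
L = P_1 × P_2 = 0.6547 × 0.8629 = 0.56494

0.5649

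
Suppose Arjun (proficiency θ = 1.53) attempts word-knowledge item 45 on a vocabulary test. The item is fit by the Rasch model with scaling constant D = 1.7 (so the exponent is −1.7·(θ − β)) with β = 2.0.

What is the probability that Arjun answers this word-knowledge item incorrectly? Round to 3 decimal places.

0.690

P(θ) = 1 / (1 + exp(−D·(θ − β)))
Exponent: 1.7 × (1.53 − 2.0) = -0.7990
1/(1 + e^{0.7990}) = 0.3102
P = 0.3102
P(incorrect) = 1 − 0.3102 = 0.6898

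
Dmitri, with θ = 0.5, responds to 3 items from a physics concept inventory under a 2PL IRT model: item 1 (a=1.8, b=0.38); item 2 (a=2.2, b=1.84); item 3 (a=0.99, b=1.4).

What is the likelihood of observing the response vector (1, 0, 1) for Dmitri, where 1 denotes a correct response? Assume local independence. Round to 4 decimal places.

0.1531

P(θ) = 1 / (1 + exp(−a(θ − b)))
P_1 = 1/(1+e^{-0.2160}) = 0.5538
P_2 = 1/(1+e^{2.9480}) = 0.0498
P_3 = 1/(1+e^{0.8910}) = 0.2909
L = P_1 × (1−P_2) × P_3 = 0.5538 × 0.9502 × 0.2909 = 0.15307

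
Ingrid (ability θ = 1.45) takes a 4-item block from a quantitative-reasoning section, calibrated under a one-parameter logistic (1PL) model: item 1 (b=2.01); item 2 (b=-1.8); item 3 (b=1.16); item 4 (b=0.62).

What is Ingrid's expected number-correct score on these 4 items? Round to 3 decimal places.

P(θ) = 1 / (1 + exp(−(θ − b)))
P_1 = 1/(1+e^{0.5600}) = 0.3635
P_2 = 1/(1+e^{-3.2500}) = 0.9627
P_3 = 1/(1+e^{-0.2900}) = 0.5720
P_4 = 1/(1+e^{-0.8300}) = 0.6964
E[score] = 0.3635 + 0.9627 + 0.5720 + 0.6964 = 2.5946

2.595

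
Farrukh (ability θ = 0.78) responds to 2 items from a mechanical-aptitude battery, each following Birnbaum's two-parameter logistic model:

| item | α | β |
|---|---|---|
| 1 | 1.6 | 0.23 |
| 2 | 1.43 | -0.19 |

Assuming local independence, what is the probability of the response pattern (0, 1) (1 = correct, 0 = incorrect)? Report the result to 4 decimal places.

P(θ) = 1 / (1 + exp(−α(θ − β)))
P_1 = 1/(1+e^{-0.8800}) = 0.7068
P_2 = 1/(1+e^{-1.3871}) = 0.8001
L = (1−P_1) × P_2 = 0.2932 × 0.8001 = 0.23458

0.2346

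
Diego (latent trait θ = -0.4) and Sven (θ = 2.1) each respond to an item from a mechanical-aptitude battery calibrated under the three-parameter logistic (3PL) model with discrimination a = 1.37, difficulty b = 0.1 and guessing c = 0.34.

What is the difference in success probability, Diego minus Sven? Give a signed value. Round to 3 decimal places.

-0.399

P(θ) = c + (1 − c) · 1 / (1 + exp(−a(θ − b)))
P(Diego) = 0.5612  [exponent -0.6850]
P(Sven) = 0.9600  [exponent 2.7400]
Difference = 0.5612 − 0.9600 = -0.3988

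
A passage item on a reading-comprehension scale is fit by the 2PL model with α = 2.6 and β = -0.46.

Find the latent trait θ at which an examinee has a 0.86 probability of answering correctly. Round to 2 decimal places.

0.24

P(θ) = 1 / (1 + exp(−α(θ − β)))
logit = ln(0.8600/0.1400) = 1.8153
θ = β + logit/(α) = -0.46 + 1.8153/2.6000 = 0.2382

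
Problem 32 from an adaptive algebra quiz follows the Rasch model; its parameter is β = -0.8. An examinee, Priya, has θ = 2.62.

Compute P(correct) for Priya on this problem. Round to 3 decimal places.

P(θ) = 1 / (1 + exp(−(θ − β)))
Exponent: (2.62 − (-0.8)) = 3.4200
1/(1 + e^{-3.4200}) = 0.9683
P = 0.9683

0.968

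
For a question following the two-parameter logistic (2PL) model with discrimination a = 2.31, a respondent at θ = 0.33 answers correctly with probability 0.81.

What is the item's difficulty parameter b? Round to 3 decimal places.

P(θ) = 1 / (1 + exp(−a(θ − b)))
logit(0.81) = ln(0.81/0.19) = 1.4500
b = θ − logit/(a) = 0.33 − 1.4500/2.3100 = -0.2977

-0.298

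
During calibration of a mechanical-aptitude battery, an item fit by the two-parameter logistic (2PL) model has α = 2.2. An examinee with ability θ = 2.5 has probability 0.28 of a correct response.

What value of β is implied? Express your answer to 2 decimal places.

2.93

P(θ) = 1 / (1 + exp(−α(θ − β)))
logit(0.28) = ln(0.28/0.72) = -0.9445
β = θ − logit/(α) = 2.5 − (-0.9445)/2.2000 = 2.9293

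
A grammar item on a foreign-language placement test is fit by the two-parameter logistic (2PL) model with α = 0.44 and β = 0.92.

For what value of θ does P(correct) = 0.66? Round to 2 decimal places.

P(θ) = 1 / (1 + exp(−α(θ − β)))
logit = ln(0.6600/0.3400) = 0.6633
θ = β + logit/(α) = 0.92 + 0.6633/0.4400 = 2.4275

2.43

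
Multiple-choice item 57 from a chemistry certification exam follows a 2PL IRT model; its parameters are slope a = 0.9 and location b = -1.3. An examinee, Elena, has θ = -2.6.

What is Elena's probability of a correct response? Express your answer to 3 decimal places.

0.237

P(θ) = 1 / (1 + exp(−a(θ − b)))
Exponent: 0.9 × (-2.6 − (-1.3)) = -1.1700
1/(1 + e^{1.1700}) = 0.2369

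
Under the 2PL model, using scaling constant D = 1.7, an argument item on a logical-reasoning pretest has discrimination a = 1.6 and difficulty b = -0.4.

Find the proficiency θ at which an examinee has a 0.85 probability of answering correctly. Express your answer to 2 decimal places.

0.24

P(θ) = 1 / (1 + exp(−D·a(θ − b)))
logit = ln(0.8500/0.1500) = 1.7346
θ = b + logit/(1.7·a) = -0.4 + 1.7346/2.7200 = 0.2377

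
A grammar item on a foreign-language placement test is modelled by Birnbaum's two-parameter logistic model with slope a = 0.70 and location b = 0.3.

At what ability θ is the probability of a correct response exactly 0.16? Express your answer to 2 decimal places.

P(θ) = 1 / (1 + exp(−a(θ − b)))
logit = ln(0.1600/0.8400) = -1.6582
θ = b + logit/(a) = 0.3 + (-1.6582)/0.7000 = -2.0689

-2.07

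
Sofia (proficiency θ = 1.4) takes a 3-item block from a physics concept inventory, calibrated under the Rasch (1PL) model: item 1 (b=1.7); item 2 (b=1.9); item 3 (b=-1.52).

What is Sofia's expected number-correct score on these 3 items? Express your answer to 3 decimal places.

1.752

P(θ) = 1 / (1 + exp(−(θ − b)))
P_1 = 1/(1+e^{0.3000}) = 0.4256
P_2 = 1/(1+e^{0.5000}) = 0.3775
P_3 = 1/(1+e^{-2.9200}) = 0.9488
E[score] = 0.4256 + 0.3775 + 0.9488 = 1.7519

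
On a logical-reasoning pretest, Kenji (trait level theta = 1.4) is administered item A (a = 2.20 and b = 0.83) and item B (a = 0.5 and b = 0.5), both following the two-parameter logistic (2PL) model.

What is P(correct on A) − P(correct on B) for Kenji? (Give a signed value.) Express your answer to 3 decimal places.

0.167

P(theta) = 1 / (1 + exp(−a(theta − b)))
P_A = 0.7780
P_B = 0.6106
P_A − P_B = 0.1674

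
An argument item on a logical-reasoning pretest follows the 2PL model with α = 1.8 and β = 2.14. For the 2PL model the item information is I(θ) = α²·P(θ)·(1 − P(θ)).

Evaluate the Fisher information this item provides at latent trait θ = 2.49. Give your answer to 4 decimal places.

P = 1/(1+e^{-0.6300}) = 0.6525
P(1−P) = 0.6525 × 0.3475 = 0.2267
I = α² × P(1−P) = 1.8² × 0.2267 = 0.73466

0.7347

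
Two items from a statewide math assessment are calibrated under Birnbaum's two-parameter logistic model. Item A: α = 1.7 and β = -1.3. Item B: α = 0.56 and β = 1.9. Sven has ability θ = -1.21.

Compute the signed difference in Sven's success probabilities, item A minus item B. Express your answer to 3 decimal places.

0.389

P(θ) = 1 / (1 + exp(−α(θ − β)))
P_A = 0.5382
P_B = 0.1491
P_A − P_B = 0.3891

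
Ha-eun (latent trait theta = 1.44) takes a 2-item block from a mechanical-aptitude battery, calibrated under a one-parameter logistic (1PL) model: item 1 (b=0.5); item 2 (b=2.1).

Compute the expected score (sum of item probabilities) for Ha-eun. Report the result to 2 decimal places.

1.06

P(theta) = 1 / (1 + exp(−(theta − b)))
P_1 = 1/(1+e^{-0.9400}) = 0.7191
P_2 = 1/(1+e^{0.6600}) = 0.3407
E[score] = 0.7191 + 0.3407 = 1.0598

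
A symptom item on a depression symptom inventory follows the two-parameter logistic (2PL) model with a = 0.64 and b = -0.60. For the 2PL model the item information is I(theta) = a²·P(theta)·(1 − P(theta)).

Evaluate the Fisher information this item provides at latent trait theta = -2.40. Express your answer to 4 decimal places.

0.0747

P = 1/(1+e^{1.1520}) = 0.2401
P(1−P) = 0.2401 × 0.7599 = 0.1825
I = a² × P(1−P) = 0.64² × 0.1825 = 0.07474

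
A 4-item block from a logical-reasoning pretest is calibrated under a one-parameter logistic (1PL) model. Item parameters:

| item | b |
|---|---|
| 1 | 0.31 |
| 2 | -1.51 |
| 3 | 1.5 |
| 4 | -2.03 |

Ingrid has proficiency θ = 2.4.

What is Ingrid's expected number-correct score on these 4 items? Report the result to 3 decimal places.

3.569

P(θ) = 1 / (1 + exp(−(θ − b)))
P_1 = 1/(1+e^{-2.0900}) = 0.8899
P_2 = 1/(1+e^{-3.9100}) = 0.9804
P_3 = 1/(1+e^{-0.9000}) = 0.7109
P_4 = 1/(1+e^{-4.4300}) = 0.9882
E[score] = 0.8899 + 0.9804 + 0.7109 + 0.9882 = 3.5695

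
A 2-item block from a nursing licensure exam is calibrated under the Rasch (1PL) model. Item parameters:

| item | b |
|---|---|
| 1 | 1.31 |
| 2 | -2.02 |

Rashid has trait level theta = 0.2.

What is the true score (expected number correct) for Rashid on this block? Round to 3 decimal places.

P(theta) = 1 / (1 + exp(−(theta − b)))
P_1 = 1/(1+e^{1.1100}) = 0.2479
P_2 = 1/(1+e^{-2.2200}) = 0.9020
E[score] = 0.2479 + 0.9020 = 1.1499

1.150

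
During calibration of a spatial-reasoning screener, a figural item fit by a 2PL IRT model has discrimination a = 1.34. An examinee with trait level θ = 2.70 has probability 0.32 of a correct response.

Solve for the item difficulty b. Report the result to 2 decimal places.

3.26

P(θ) = 1 / (1 + exp(−a(θ − b)))
logit(0.32) = ln(0.32/0.68) = -0.7538
b = θ − logit/(a) = 2.70 − (-0.7538)/1.3400 = 3.2625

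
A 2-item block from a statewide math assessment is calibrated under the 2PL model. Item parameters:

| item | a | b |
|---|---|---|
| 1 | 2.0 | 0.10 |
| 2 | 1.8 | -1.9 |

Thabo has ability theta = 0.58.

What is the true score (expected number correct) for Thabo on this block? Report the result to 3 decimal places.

P(theta) = 1 / (1 + exp(−a(theta − b)))
P_1 = 1/(1+e^{-0.9600}) = 0.7231
P_2 = 1/(1+e^{-4.4640}) = 0.9886
E[score] = 0.7231 + 0.9886 = 1.7117

1.712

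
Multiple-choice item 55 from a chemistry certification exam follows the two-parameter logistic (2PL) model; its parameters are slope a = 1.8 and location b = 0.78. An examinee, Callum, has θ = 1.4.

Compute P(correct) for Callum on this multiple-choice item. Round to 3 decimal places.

0.753

P(θ) = 1 / (1 + exp(−a(θ − b)))
Exponent: 1.8 × (1.4 − 0.78) = 1.1160
1/(1 + e^{-1.1160}) = 0.7532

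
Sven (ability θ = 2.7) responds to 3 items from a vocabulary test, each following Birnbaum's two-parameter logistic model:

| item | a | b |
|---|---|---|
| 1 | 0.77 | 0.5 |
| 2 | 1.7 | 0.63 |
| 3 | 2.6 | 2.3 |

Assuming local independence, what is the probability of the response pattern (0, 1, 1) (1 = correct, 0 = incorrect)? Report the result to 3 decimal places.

P(θ) = 1 / (1 + exp(−a(θ − b)))
P_1 = 1/(1+e^{-1.6940}) = 0.8447
P_2 = 1/(1+e^{-3.5190}) = 0.9712
P_3 = 1/(1+e^{-1.0400}) = 0.7389
L = (1−P_1) × P_2 × P_3 = 0.1553 × 0.9712 × 0.7389 = 0.11141

0.111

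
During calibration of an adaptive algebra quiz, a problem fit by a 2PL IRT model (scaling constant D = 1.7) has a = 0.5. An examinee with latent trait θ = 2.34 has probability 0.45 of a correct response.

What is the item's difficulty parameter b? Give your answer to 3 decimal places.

2.576

P(θ) = 1 / (1 + exp(−D·a(θ − b)))
logit(0.45) = ln(0.45/0.55) = -0.2007
b = θ − logit/(1.7·a) = 2.34 − (-0.2007)/0.8500 = 2.5761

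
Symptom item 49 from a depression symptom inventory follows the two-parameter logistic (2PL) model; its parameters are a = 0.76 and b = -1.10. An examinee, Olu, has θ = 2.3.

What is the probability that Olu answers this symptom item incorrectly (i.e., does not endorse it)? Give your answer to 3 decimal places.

0.070

P(θ) = 1 / (1 + exp(−a(θ − b)))
Exponent: 0.76 × (2.3 − (-1.10)) = 2.5840
1/(1 + e^{-2.5840}) = 0.9298
P(incorrect) = 1 − 0.9298 = 0.0702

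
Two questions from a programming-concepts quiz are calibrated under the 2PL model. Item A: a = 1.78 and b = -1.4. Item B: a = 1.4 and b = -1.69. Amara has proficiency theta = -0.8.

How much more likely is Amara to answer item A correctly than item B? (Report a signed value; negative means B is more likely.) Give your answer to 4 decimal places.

-0.0324

P(theta) = 1 / (1 + exp(−a(theta − b)))
P_A = 0.7442
P_B = 0.7766
P_A − P_B = -0.0324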